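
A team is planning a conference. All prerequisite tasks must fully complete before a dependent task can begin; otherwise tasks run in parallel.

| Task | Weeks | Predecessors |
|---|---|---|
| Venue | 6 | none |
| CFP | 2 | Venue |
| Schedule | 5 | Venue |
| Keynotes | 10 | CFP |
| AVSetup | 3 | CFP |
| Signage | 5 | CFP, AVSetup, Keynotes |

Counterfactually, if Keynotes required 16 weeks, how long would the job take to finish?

Actual critical path: Venue→CFP→Keynotes→Signage = 6+2+10+5 = 23 ⇒ 23 weeks.
Keynotes is on the critical path; changing it to 16 makes that path 29 weeks.
No other chain overtakes it, so the finish is 29 weeks.

29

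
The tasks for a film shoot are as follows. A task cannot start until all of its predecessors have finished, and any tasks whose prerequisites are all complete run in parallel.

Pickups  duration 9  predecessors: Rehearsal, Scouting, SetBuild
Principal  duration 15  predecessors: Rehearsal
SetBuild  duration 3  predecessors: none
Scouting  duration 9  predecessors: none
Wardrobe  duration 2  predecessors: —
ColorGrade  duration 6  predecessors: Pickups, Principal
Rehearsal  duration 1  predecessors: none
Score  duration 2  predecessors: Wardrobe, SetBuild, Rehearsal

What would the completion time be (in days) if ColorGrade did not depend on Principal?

24

Before: longest chain Scouting→Pickups→ColorGrade = 9+9+6 = 24, finish 24.
Dropping Principal→ColorGrade doesn't change ColorGrade's earliest start (18); another predecessor still binds.
After: Scouting→Pickups→ColorGrade = 9+9+6 = 24 → 24 days.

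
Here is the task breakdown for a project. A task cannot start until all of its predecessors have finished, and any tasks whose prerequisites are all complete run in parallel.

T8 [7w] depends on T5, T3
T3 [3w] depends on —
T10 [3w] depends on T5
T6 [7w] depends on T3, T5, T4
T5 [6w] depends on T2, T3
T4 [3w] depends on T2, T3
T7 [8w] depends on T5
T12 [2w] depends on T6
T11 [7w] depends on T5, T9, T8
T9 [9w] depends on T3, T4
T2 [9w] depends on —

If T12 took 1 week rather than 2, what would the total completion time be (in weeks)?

Critical path before the change: T2→T5→T8→T11 = 9+6+7+7 = 29 giving 29 weeks.
T12 has 5 weeks of float (longest path through it is 24).
The critical path is still T2→T5→T8→T11; finish is now 29 weeks.

29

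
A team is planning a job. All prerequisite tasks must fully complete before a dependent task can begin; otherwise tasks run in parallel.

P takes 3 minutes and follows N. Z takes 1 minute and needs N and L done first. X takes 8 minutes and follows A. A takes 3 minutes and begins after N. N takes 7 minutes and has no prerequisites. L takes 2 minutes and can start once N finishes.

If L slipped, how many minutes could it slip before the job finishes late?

8

Critical path: N→A→X = 7+3+8 = 18, so the finish is 18 minutes.
The longest chain containing L totals 10 minutes.
Slack of L = 15 − 7 = 8 minutes.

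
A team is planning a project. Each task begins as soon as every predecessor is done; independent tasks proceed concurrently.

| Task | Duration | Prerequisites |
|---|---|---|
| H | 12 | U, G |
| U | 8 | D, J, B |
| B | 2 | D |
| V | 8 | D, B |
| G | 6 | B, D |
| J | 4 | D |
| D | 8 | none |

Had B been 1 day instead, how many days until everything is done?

Actual critical path: D→J→U→H = 8+4+8+12 = 32 ⇒ 32 days.
B has 2 days of float (longest path through it is 30).
The critical path is still D→J→U→H; finish is now 32 days.

32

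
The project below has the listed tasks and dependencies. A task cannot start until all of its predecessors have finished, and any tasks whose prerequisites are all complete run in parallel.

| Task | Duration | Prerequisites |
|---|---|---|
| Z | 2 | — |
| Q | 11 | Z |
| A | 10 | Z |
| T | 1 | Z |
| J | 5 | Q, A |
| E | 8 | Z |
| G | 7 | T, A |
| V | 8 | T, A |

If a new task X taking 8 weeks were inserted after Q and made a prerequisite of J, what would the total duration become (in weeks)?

26

Originally the job takes 20 weeks.
With X inserted, J now waits for max(Q, A, X).
New critical path: Z→Q→X→J = 2+11+8+5 = 26 ⇒ 26 weeks.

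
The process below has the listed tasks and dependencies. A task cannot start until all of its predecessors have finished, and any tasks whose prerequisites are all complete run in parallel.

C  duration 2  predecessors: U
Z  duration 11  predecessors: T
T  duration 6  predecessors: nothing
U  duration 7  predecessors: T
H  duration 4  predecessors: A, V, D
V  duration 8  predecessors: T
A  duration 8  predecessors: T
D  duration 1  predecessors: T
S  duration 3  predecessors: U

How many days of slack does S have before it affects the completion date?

T→V→H = 6+8+4 = 18 sets the makespan at 18 days.
The longest chain containing S totals 16 days.
Float = 18 − 16 = 2.

2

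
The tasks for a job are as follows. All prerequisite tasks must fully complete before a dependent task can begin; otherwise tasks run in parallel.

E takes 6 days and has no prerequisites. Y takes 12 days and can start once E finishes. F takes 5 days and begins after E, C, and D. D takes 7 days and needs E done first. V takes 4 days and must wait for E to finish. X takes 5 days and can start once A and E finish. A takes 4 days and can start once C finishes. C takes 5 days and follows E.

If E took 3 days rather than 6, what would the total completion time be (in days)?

17

Baseline: E→C→A→X = 6+5+4+5 = 20 → 20 days.
E lies on that path, so at 3 days the path becomes 17 days.
No other chain overtakes it, so the finish is 17 days.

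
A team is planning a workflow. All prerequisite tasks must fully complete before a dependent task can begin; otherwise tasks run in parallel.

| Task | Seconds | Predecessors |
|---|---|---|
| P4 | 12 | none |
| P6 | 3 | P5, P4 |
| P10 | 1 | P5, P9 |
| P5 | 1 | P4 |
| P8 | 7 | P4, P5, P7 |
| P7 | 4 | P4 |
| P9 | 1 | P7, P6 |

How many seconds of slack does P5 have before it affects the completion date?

The longest chain is P4→P7→P8 = 12+4+7 = 23; overall finish 23 seconds.
The longest chain containing P5 totals 20 seconds.
Slack of P5 = 15 − 12 = 3 seconds.

3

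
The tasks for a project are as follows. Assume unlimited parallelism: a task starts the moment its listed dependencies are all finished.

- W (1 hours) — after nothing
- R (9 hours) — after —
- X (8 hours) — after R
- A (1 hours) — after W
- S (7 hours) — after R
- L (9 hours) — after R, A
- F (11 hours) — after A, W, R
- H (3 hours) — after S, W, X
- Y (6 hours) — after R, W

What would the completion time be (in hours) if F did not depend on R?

20

With the dependency in place, R→X→H = 9+8+3 = 20 sets the finish at 20 hours.
Without R→F, F's earliest start moves from 9 to 2.
After: R→X→H = 9+8+3 = 20 → 20 hours.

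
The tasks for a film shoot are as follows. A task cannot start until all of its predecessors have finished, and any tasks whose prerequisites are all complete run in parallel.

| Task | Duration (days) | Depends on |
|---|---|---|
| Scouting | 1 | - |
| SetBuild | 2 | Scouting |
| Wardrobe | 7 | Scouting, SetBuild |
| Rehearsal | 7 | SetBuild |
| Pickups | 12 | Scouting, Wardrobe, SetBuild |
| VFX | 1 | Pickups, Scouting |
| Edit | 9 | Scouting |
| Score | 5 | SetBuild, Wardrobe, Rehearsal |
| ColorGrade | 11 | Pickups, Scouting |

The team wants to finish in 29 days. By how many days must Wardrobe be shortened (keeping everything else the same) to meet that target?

4

Current finish: 33 days; target: 29.
Wardrobe is on every critical path, so each day cut from Wardrobe cuts the finish by one (this holds down to a finish of 27).
Need 33 − 29 = 4 days off Wardrobe → Wardrobe becomes 3 days, finish becomes 29.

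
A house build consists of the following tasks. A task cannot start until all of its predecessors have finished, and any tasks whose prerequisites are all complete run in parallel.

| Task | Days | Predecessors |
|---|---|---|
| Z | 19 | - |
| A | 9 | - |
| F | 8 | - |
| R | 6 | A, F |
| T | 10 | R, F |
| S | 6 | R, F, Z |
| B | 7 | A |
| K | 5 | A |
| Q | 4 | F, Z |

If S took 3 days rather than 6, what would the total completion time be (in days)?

The binding path is Z→S = 19+6 = 25; finish at 25 days.
Since S is critical, the -3 change carries straight to that chain (now 22 days).
Now A→R→T = 9+6+10 = 25 is longest, so the finish becomes 25 days.

25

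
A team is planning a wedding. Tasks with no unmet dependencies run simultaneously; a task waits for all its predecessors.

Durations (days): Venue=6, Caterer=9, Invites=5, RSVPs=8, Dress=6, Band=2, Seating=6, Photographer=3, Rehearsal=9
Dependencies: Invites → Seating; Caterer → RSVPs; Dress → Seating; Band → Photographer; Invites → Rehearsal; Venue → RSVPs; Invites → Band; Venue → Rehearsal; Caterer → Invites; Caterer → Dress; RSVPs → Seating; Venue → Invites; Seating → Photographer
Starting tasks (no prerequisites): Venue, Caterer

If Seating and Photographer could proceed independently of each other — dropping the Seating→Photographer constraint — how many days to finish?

Before: longest chain Caterer→RSVPs→Seating→Photographer = 9+8+6+3 = 26, finish 26.
Without Seating→Photographer, Photographer's earliest start moves from 23 to 16.
After: Caterer→Invites→Rehearsal = 9+5+9 = 23 → 23 days.

23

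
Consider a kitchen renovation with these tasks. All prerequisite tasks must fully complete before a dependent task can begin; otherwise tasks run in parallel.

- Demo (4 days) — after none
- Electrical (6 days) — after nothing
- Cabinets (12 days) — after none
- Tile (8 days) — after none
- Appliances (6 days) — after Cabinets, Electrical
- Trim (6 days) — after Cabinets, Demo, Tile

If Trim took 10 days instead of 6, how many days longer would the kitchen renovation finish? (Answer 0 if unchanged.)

4

The binding path is Cabinets→Trim = 12+6 = 18; finish at 18 days.
Trim is on the critical path; changing it to 10 makes that path 22 days.
No other chain overtakes it, so the finish is 22 days.
Change in finish: 22 − 18 = +4 days.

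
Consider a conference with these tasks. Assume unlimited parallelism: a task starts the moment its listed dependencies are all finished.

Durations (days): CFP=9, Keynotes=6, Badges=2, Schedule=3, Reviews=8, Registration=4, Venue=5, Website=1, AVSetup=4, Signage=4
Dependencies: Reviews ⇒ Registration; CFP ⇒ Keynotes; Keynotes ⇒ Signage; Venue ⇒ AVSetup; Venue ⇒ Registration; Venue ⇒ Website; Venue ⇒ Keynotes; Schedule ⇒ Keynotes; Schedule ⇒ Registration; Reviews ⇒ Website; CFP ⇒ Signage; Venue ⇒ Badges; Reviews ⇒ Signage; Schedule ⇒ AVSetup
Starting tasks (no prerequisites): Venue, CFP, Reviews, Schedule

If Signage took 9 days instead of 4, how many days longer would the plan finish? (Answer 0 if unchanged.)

5

Actual critical path: CFP→Keynotes→Signage = 9+6+4 = 19 ⇒ 19 days.
Signage lies on that path, so at 9 days the path becomes 24 days.
That remains the longest chain; total 24 days.
Change in finish: 24 − 19 = +5 days.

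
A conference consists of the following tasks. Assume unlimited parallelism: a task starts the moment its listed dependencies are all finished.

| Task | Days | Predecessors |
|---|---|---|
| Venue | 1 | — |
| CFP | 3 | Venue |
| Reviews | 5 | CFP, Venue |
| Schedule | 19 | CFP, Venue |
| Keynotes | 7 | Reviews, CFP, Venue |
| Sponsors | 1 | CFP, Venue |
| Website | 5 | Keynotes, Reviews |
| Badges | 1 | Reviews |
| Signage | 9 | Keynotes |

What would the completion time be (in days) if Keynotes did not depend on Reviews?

Before: longest chain Venue→CFP→Reviews→Keynotes→Signage = 1+3+5+7+9 = 25, finish 25.
Without Reviews→Keynotes, Keynotes's earliest start moves from 9 to 4.
The longest chain is now Venue→CFP→Schedule = 1+3+19 = 23, so the schedule takes 23 days.

23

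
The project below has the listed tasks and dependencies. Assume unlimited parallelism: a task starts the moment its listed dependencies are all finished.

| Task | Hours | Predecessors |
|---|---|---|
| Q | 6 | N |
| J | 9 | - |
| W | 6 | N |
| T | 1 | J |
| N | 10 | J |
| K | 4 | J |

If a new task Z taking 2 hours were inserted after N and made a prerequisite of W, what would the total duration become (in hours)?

Originally the project takes 25 hours.
With Z inserted, W now waits for max(N, Z).
New critical path: J→N→Z→W = 9+10+2+6 = 27 ⇒ 27 hours.

27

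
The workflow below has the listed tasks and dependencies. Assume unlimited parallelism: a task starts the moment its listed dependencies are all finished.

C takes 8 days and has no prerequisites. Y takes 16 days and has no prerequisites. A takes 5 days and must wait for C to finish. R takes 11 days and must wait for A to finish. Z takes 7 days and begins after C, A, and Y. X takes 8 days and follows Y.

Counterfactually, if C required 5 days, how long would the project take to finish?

Critical path before the change: C→A→R = 8+5+11 = 24 giving 24 days.
C lies on that path, so at 5 days the path becomes 21 days.
Now Y→X = 16+8 = 24 is longest, so the finish becomes 24 days.

24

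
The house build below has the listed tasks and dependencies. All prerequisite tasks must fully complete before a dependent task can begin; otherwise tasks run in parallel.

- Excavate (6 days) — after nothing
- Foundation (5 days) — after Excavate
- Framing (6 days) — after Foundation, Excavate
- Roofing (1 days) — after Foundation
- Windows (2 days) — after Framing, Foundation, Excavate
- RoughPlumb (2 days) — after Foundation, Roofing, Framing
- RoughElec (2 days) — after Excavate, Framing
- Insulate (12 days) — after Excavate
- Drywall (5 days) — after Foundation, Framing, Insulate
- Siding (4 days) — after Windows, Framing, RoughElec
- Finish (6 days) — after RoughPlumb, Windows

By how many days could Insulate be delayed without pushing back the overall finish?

2

Excavate→Foundation→Framing→Windows→Finish = 6+5+6+2+6 = 25 sets the makespan at 25 days.
Insulate finishes as early as 18 and must finish by 20.
So Insulate can slip 20 − 18 = 2 days.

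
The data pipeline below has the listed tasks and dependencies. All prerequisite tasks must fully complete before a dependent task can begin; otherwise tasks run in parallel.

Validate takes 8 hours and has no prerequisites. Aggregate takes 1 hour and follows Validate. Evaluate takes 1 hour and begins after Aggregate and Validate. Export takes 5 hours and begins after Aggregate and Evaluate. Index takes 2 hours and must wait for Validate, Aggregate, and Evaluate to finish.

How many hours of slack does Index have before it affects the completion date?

Validate→Aggregate→Evaluate→Export = 8+1+1+5 = 15 sets the makespan at 15 hours.
Index finishes as early as 12 and must finish by 15.
Slack of Index = 13 − 10 = 3 hours.

3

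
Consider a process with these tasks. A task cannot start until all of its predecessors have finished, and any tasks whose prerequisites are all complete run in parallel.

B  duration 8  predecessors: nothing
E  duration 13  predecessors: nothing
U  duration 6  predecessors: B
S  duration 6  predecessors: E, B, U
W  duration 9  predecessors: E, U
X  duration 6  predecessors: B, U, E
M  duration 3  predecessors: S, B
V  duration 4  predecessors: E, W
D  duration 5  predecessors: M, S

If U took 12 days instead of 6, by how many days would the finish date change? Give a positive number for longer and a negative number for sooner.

6

Critical path before the change: B→U→S→M→D = 8+6+6+3+5 = 28 giving 28 days.
U is on the critical path; changing it to 12 makes that path 34 days.
The critical path is still B→U→S→M→D; finish is now 34 days.
Change in finish: 34 − 28 = +6 days.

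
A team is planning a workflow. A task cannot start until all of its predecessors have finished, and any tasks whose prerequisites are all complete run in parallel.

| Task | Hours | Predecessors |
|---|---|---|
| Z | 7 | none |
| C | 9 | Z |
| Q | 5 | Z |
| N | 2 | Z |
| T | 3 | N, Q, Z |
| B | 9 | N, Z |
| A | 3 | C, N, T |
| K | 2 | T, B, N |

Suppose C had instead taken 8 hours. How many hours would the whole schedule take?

20

Actual critical path: Z→N→B→K = 7+2+9+2 = 20 ⇒ 20 hours.
C is off the critical path — its longest chain is 19 hours, giving 1 of slack.
That remains the longest chain; total 20 hours.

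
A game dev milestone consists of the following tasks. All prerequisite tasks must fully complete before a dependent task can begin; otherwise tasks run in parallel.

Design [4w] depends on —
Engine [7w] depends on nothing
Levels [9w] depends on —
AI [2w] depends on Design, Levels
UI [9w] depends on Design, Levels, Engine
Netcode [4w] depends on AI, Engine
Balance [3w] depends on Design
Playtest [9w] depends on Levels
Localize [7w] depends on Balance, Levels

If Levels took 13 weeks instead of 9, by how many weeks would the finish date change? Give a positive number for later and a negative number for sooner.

4

The binding path is Levels→UI = 9+9 = 18; finish at 18 weeks.
Since Levels is critical, the +4 change carries straight to that chain (now 22 weeks).
No other chain overtakes it, so the finish is 22 weeks.
Change in finish: 22 − 18 = +4 weeks.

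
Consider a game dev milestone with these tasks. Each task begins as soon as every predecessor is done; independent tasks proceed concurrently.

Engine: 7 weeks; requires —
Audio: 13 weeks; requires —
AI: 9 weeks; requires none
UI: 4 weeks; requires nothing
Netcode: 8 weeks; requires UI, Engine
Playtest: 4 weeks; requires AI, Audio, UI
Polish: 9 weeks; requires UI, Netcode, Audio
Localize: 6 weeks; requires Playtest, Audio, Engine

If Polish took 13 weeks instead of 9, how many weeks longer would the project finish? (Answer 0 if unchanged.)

4

Critical path before the change: Engine→Netcode→Polish = 7+8+9 = 24 giving 24 weeks.
Since Polish is critical, the +4 change carries straight to that chain (now 28 weeks).
That remains the longest chain; total 28 weeks.
Change in finish: 28 − 24 = +4 weeks.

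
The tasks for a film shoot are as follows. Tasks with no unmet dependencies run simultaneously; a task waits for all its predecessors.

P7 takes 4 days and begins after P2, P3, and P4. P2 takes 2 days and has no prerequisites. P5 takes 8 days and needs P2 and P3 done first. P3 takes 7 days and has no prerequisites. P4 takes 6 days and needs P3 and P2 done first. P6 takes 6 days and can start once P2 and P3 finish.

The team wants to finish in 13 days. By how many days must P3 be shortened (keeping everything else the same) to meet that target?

4

Current finish: 17 days; target: 13.
P3 is on every critical path, so each day cut from P3 cuts the finish by one (this holds down to a finish of 12).
Need 17 − 13 = 4 days off P3 → P3 becomes 3 days, finish becomes 13.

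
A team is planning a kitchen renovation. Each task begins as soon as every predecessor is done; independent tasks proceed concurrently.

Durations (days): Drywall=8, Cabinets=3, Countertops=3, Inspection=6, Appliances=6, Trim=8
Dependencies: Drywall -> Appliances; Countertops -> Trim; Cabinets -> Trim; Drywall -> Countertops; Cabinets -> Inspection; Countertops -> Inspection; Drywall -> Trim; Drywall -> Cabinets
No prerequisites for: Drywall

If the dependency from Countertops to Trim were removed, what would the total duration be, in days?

19

With the dependency in place, Drywall→Cabinets→Trim = 8+3+8 = 19 sets the finish at 19 days.
Dropping Countertops→Trim doesn't change Trim's earliest start (11); another predecessor still binds.
New critical path: Drywall→Cabinets→Trim = 8+3+8 = 19 ⇒ 19 days.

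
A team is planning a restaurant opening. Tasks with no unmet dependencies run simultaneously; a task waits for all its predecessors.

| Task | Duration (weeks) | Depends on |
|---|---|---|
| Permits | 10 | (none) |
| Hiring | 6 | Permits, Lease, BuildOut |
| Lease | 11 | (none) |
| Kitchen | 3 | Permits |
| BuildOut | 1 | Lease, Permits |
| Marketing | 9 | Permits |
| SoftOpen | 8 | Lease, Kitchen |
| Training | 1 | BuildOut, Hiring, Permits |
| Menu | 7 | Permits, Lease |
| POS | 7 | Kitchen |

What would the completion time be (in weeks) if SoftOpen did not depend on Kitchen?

20

Before: longest chain Permits→Kitchen→SoftOpen = 10+3+8 = 21, finish 21.
Without Kitchen→SoftOpen, SoftOpen's earliest start moves from 13 to 11.
New critical path: Permits→Kitchen→POS = 10+3+7 = 20 ⇒ 20 weeks.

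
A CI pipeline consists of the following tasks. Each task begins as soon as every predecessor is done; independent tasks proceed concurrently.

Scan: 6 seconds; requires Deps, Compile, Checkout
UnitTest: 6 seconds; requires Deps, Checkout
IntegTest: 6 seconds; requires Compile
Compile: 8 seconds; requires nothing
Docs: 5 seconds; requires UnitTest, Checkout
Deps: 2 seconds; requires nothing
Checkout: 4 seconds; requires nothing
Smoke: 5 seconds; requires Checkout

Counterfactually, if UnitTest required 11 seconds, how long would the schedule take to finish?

20

As given, the longest chain is Checkout→UnitTest→Docs = 4+6+5 = 15, so the finish is 15 seconds.
Since UnitTest is critical, the +5 change carries straight to that chain (now 20 seconds).
The critical path is still Checkout→UnitTest→Docs; finish is now 20 seconds.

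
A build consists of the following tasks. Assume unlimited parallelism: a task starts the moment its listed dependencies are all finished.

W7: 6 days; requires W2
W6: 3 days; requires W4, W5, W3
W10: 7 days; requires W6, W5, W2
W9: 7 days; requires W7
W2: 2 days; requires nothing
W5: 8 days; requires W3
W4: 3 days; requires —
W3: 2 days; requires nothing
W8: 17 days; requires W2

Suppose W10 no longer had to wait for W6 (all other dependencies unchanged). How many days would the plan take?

Original critical path: W3→W5→W6→W10 = 2+8+3+7 = 20 ⇒ 20 days.
Without W6→W10, W10's earliest start moves from 13 to 10.
New critical path: W2→W8 = 2+17 = 19 ⇒ 19 days.

19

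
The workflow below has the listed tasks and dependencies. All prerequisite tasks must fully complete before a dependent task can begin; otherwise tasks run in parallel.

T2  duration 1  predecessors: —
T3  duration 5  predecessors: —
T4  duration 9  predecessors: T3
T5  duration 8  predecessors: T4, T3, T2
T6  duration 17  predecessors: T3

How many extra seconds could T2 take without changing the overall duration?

13

Critical path: T3→T4→T5 = 5+9+8 = 22, so the finish is 22 seconds.
Longest path through T2: 9 seconds (earliest finish 1, latest finish 14).
So T2 can slip 14 − 1 = 13 seconds.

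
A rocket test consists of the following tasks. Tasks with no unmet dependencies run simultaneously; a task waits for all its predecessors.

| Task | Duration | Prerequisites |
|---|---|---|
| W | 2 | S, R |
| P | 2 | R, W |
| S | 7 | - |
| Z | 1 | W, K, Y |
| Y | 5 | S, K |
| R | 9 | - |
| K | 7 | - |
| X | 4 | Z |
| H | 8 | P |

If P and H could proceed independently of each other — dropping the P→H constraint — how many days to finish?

Original critical path: R→W→P→H = 9+2+2+8 = 21 ⇒ 21 days.
Without P→H, H's earliest start moves from 13 to 0.
The longest chain is now S→Y→Z→X = 7+5+1+4 = 17, so the rocket test takes 17 days.

17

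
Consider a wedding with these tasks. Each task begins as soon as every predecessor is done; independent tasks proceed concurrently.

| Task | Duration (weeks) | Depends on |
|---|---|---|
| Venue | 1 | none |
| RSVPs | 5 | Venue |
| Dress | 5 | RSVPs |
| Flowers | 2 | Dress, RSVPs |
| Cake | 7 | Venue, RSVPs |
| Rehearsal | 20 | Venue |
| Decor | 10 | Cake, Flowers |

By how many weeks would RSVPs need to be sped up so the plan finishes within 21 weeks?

2

Current finish: 23 weeks; target: 21.
RSVPs is on every critical path, so each week cut from RSVPs cuts the finish by one (this holds down to a finish of 21).
Need 23 − 21 = 2 weeks off RSVPs → RSVPs becomes 3 weeks, finish becomes 21.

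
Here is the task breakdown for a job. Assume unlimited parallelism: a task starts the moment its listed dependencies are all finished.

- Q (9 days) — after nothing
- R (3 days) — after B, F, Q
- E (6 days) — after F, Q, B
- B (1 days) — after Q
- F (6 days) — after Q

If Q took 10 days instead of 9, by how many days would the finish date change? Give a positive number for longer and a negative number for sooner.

Actual critical path: Q→F→E = 9+6+6 = 21 ⇒ 21 days.
Q lies on that path, so at 10 days the path becomes 22 days.
No other chain overtakes it, so the finish is 22 days.
Change in finish: 22 − 21 = +1 days.

1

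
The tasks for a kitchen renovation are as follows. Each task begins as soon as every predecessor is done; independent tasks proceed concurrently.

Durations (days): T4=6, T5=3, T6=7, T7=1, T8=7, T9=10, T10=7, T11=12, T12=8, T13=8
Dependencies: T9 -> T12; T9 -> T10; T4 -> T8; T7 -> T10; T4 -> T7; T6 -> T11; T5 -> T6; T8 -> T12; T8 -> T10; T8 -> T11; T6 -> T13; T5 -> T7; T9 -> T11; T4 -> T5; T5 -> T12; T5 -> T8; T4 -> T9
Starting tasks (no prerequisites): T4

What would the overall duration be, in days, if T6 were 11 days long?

32

Actual critical path: T4→T5→T6→T11 = 6+3+7+12 = 28 ⇒ 28 days.
T6 is on the critical path; changing it to 11 makes that path 32 days.
No other chain overtakes it, so the finish is 32 days.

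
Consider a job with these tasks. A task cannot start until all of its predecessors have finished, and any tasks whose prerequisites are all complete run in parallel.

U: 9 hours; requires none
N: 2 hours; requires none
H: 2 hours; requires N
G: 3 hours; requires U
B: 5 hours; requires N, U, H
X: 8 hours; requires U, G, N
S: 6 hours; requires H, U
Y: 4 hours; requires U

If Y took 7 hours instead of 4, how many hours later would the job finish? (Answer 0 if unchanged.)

0

Critical path before the change: U→G→X = 9+3+8 = 20 giving 20 hours.
Y is off the critical path — its longest chain is 13 hours, giving 7 of slack.
No other chain overtakes it, so the finish is 20 hours.
Change in finish: 20 − 20 = +0 hours.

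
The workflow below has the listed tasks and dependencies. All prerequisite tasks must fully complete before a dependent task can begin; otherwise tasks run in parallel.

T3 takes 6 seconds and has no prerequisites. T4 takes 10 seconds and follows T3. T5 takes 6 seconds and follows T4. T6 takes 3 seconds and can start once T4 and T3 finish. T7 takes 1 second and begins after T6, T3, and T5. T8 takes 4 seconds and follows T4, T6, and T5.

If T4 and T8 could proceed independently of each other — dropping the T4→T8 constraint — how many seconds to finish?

26

Before: longest chain T3→T4→T5→T8 = 6+10+6+4 = 26, finish 26.
Dropping T4→T8 doesn't change T8's earliest start (22); another predecessor still binds.
The longest chain is now T3→T4→T5→T8 = 6+10+6+4 = 26, so the plan takes 26 seconds.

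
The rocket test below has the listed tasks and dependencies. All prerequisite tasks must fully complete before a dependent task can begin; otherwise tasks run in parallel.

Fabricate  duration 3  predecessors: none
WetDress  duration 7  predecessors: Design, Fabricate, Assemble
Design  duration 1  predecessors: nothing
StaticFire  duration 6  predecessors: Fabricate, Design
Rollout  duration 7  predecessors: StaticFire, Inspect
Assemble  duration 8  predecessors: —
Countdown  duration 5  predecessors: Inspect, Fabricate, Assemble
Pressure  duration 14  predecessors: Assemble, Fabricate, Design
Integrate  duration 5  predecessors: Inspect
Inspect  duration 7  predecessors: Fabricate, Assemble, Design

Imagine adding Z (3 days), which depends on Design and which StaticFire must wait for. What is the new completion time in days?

Originally the job takes 22 days.
With Z inserted, StaticFire now waits for max(Fabricate, Design, Z).
New critical path: Assemble→Pressure = 8+14 = 22 ⇒ 22 days.

22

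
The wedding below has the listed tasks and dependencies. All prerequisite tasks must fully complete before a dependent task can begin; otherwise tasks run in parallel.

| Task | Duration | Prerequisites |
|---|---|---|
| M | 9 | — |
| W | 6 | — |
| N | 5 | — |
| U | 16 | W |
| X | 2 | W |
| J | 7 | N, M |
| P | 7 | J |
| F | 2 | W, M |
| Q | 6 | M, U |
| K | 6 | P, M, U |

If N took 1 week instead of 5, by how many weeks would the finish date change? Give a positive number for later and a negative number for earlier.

0

Actual critical path: M→J→P→K = 9+7+7+6 = 29 ⇒ 29 weeks.
The longest path through N is only 25 weeks, so N has float 4.
That remains the longest chain; total 29 weeks.
Change in finish: 29 − 29 = +0 weeks.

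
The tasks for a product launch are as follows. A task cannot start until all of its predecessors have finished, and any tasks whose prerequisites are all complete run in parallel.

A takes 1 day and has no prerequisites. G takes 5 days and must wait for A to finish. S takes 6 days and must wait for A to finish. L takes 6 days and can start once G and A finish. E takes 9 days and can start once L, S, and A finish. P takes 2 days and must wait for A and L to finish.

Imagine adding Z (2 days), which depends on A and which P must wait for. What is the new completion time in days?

Originally the job takes 21 days.
With Z inserted, P now waits for max(A, L, Z).
New critical path: A→G→L→E = 1+5+6+9 = 21 ⇒ 21 days.

21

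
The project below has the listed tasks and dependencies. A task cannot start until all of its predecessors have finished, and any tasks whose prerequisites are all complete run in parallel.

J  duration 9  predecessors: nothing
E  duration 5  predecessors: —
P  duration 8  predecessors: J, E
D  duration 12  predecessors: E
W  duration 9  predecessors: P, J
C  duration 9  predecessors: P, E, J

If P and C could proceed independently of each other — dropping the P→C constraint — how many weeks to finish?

26

Before: longest chain J→P→W = 9+8+9 = 26, finish 26.
Without P→C, C's earliest start moves from 17 to 9.
The longest chain is now J→P→W = 9+8+9 = 26, so the schedule takes 26 weeks.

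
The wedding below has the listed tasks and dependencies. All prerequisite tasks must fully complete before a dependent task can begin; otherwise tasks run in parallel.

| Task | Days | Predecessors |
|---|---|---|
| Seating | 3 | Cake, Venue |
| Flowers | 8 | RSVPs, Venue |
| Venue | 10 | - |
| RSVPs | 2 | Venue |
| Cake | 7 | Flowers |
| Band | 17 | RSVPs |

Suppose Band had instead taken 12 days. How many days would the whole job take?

Actual critical path: Venue→RSVPs→Flowers→Cake→Seating = 10+2+8+7+3 = 30 ⇒ 30 days.
The longest path through Band is only 29 days, so Band has float 1.
The critical path is still Venue→RSVPs→Flowers→Cake→Seating; finish is now 30 days.

30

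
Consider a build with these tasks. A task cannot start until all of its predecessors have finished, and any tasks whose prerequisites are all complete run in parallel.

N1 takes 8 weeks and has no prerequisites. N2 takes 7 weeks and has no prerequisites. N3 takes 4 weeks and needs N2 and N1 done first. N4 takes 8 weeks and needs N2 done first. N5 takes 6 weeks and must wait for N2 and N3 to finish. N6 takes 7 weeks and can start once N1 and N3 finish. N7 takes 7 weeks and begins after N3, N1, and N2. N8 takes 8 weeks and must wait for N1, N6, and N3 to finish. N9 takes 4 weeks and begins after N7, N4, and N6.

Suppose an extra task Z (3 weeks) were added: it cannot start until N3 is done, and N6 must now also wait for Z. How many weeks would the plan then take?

30

Originally the plan takes 27 weeks.
With Z inserted, N6 now waits for max(N1, N3, Z).
New critical path: N1→N3→Z→N6→N8 = 8+4+3+7+8 = 30 ⇒ 30 weeks.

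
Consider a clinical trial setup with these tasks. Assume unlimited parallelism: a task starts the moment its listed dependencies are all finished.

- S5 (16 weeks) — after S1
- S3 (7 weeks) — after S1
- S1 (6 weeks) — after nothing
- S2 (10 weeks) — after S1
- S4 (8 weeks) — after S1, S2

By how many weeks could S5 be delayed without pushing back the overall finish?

2

Critical path: S1→S2→S4 = 6+10+8 = 24, so the finish is 24 weeks.
S5 finishes as early as 22 and must finish by 24.
Slack of S5 = 8 − 6 = 2 weeks.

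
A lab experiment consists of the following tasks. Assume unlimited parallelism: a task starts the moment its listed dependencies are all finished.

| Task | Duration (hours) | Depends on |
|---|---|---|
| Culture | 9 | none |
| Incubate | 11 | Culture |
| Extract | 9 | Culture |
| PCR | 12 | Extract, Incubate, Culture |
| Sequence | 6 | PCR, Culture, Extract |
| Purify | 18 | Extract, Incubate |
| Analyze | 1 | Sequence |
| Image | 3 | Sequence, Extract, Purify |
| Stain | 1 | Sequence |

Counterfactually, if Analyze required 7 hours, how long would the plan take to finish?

The binding path is Culture→Incubate→PCR→Sequence→Image = 9+11+12+6+3 = 41; finish at 41 hours.
Analyze has 2 hours of float (longest path through it is 39).
Now Culture→Incubate→PCR→Sequence→Analyze = 9+11+12+6+7 = 45 is longest, so the finish becomes 45 hours.

45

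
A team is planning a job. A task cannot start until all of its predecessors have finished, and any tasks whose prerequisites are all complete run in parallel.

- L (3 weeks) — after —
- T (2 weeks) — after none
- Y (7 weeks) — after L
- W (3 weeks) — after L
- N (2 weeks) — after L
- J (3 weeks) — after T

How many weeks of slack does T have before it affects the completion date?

Critical path: L→Y = 3+7 = 10, so the finish is 10 weeks.
Longest path through T: 5 weeks (earliest finish 2, latest finish 7).
Float = 10 − 5 = 5.

5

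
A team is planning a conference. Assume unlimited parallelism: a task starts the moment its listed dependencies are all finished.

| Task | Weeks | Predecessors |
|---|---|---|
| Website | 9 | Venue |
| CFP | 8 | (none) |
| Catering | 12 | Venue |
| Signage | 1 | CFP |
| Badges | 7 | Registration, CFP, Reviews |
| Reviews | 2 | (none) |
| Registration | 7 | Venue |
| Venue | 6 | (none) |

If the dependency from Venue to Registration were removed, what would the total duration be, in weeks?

18

With the dependency in place, Venue→Registration→Badges = 6+7+7 = 20 sets the finish at 20 weeks.
Without Venue→Registration, Registration's earliest start moves from 6 to 0.
New critical path: Venue→Catering = 6+12 = 18 ⇒ 18 weeks.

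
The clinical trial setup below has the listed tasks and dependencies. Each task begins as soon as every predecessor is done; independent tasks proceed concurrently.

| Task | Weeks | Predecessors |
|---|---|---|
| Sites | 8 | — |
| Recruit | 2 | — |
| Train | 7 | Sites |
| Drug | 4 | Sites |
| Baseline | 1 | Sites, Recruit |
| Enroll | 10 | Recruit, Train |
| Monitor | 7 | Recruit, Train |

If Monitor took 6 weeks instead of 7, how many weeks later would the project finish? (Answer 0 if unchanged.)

0

Critical path before the change: Sites→Train→Enroll = 8+7+10 = 25 giving 25 weeks.
The longest path through Monitor is only 22 weeks, so Monitor has float 3.
The critical path is still Sites→Train→Enroll; finish is now 25 weeks.
Change in finish: 25 − 25 = +0 weeks.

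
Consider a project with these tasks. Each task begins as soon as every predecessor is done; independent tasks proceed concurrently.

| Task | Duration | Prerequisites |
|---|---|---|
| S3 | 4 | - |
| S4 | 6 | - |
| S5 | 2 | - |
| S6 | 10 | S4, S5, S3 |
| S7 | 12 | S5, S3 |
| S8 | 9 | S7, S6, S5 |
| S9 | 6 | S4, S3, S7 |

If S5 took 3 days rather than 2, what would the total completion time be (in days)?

As given, the longest chain is S3→S7→S8 = 4+12+9 = 25, so the finish is 25 days.
The longest path through S5 is only 23 days, so S5 has float 2.
No other chain overtakes it, so the finish is 25 days.

25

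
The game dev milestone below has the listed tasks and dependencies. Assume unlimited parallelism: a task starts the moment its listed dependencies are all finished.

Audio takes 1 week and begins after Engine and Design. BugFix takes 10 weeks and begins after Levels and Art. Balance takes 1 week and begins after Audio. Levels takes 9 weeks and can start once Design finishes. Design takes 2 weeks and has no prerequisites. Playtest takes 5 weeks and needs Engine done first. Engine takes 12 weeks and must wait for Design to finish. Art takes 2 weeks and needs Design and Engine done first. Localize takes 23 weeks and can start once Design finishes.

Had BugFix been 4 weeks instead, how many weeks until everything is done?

Critical path before the change: Design→Engine→Art→BugFix = 2+12+2+10 = 26 giving 26 weeks.
Since BugFix is critical, the -6 change carries straight to that chain (now 20 weeks).
Now Design→Localize = 2+23 = 25 is longest, so the finish becomes 25 weeks.

25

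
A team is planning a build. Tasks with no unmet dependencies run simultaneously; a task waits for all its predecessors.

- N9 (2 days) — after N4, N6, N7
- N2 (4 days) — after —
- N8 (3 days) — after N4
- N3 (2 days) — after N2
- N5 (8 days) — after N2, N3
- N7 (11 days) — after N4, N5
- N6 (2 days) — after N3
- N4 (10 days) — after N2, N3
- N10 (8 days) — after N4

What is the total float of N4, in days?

The longest chain is N2→N3→N4→N7→N9 = 4+2+10+11+2 = 29; overall finish 29 days.
N4 finishes as early as 16 and must finish by 16.
Float = 29 − 29 = 0.

0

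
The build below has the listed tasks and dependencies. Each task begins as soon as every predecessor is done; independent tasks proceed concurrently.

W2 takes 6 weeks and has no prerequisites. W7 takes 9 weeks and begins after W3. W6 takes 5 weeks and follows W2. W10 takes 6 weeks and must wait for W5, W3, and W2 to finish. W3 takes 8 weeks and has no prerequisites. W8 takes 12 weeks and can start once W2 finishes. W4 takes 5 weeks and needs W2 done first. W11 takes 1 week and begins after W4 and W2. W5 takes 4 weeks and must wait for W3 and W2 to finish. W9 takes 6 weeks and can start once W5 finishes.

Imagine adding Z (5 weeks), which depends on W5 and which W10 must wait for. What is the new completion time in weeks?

Originally the project takes 18 weeks.
With Z inserted, W10 now waits for max(W5, W3, W2, Z).
New critical path: W3→W5→Z→W10 = 8+4+5+6 = 23 ⇒ 23 weeks.

23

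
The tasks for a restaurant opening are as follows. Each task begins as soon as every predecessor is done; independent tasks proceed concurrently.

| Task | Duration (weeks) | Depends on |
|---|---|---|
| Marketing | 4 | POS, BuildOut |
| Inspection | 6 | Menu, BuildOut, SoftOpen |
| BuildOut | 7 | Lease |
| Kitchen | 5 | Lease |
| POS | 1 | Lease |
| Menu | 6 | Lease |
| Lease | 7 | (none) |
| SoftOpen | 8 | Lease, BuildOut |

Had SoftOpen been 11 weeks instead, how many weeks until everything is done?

The binding path is Lease→BuildOut→SoftOpen→Inspection = 7+7+8+6 = 28; finish at 28 weeks.
Since SoftOpen is critical, the +3 change carries straight to that chain (now 31 weeks).
No other chain overtakes it, so the finish is 31 weeks.

31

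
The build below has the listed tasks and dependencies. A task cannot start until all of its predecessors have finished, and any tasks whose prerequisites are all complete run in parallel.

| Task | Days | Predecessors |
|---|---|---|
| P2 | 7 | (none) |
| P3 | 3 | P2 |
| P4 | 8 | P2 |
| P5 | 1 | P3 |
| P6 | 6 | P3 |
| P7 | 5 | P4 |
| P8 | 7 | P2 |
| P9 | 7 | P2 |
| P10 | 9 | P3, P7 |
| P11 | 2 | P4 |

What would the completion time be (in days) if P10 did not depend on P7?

Original critical path: P2→P4→P7→P10 = 7+8+5+9 = 29 ⇒ 29 days.
Without P7→P10, P10's earliest start moves from 20 to 10.
New critical path: P2→P4→P7 = 7+8+5 = 20 ⇒ 20 days.

20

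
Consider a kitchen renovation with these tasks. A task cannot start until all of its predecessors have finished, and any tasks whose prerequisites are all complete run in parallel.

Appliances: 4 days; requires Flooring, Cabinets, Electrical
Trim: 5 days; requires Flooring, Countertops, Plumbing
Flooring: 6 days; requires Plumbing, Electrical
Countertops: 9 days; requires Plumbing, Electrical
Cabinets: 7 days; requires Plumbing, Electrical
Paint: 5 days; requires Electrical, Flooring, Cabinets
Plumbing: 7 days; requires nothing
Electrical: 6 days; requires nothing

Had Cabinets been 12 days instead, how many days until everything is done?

Baseline: Plumbing→Countertops→Trim = 7+9+5 = 21 → 21 days.
Cabinets has 2 days of float (longest path through it is 19).
Now Plumbing→Cabinets→Paint = 7+12+5 = 24 is longest, so the finish becomes 24 days.

24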